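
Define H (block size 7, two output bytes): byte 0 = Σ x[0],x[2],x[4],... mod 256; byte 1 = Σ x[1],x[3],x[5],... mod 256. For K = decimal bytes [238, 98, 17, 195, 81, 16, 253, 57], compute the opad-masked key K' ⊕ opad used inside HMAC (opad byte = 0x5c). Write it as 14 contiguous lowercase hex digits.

Key decimal bytes [238, 98, 17, 195, 81, 16, 253, 57] = ee 62 11 c3 51 10 fd 39 is 8 bytes > B = 7, so hash it first: H(key) = 4d 6e, then zero-pad to 7 bytes: K' = 4d 6e 00 00 00 00 00.
XOR each byte with 0x5c: 4d⊕5c=11, 6e⊕5c=32, 00⊕5c=5c, 00⊕5c=5c, 00⊕5c=5c, 00⊕5c=5c, 00⊕5c=5c.

11325c5c5c5c5c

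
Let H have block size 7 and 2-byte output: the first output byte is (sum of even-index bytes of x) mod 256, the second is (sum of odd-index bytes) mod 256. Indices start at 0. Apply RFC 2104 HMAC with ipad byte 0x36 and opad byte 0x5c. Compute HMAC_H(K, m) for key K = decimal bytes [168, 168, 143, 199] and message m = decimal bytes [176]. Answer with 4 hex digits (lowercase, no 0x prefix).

Key decimal bytes [168, 168, 143, 199] = a8 a8 8f c7 is 4 bytes ≤ B = 7; zero-pad to 7 bytes: K' = a8 a8 8f c7 00 00 00.
K' ⊕ ipad = 9e 9e b9 f1 36 36 36.  K' ⊕ opad = f4 f4 d3 9b 5c 5c 5c.
Inner input = (K'⊕ipad) ∥ m = 9e 9e b9 f1 36 36 36 ∥ b0.
Inner hash: even-index sum = 451 mod 256 = 195; odd-index sum = 629 mod 256 = 117 → c3 75.
Outer input = (K'⊕opad) ∥ inner = f4 f4 d3 9b 5c 5c 5c ∥ c3 75.
Outer hash (tag): even-index sum = 756 mod 256 = 244; odd-index sum = 686 mod 256 = 174 → f4 ae.

f4ae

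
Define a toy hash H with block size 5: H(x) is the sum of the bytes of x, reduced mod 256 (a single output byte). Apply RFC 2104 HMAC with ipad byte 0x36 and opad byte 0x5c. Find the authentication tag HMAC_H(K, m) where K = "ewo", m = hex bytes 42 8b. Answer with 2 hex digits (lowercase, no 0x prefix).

Key "ewo" = 65 77 6f is 3 bytes ≤ B = 5; zero-pad to 5 bytes: K' = 65 77 6f 00 00.
K' ⊕ ipad = 53 41 59 36 36.  K' ⊕ opad = 39 2b 33 5c 5c.
Inner input = (K'⊕ipad) ∥ m = 53 41 59 36 36 ∥ 42 8b.
Inner hash: sum = 83+65+89+54+54+66+139 = 550; mod 256 = 38 → 26.
Outer input = (K'⊕opad) ∥ inner = 39 2b 33 5c 5c ∥ 26.
Outer hash (tag): sum = 57+43+51+92+92+38 = 373; mod 256 = 117 → 75.

75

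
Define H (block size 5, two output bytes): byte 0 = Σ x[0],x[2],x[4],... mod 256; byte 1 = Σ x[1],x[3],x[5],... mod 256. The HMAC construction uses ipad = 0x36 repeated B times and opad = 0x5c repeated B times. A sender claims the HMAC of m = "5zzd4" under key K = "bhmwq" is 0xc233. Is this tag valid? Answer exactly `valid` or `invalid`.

invalid

Key "bhmwq" = 62 68 6d 77 71 is exactly B = 5 bytes: K' = 62 68 6d 77 71.
K' ⊕ ipad = 54 5e 5b 41 47; K' ⊕ opad = 3e 34 31 2b 2d.
Inner hash: even-index sum = 468 mod 256 = 212; odd-index sum = 386 mod 256 = 130 → d4 82.
Outer hash (recomputed tag): even-index sum = 286 mod 256 = 30; odd-index sum = 307 mod 256 = 51 → 1e 33.
Recomputed tag = 1e33; claimed = c233 → mismatch.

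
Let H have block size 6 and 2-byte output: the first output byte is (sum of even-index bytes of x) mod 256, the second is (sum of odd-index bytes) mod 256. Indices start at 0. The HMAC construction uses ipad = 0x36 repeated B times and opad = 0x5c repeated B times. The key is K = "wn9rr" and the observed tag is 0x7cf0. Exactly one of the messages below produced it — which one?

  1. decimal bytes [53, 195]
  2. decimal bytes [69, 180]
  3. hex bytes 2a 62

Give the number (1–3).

3

Key "wn9rr" = 77 6e 39 72 72 is 5 bytes ≤ B = 6; zero-pad to 6 bytes: K' = 77 6e 39 72 72 00.
K' ⊕ ipad = 41 58 0f 44 44 36; K' ⊕ opad = 2b 32 65 2e 2e 5c.
m1: inner = H(41 58 0f 44 44 36 35 c3) = c9 95; tag = H(2b 32 65 2e 2e 5c c9 95) = 8751
m2: inner = H(41 58 0f 44 44 36 45 b4) = d9 86; tag = H(2b 32 65 2e 2e 5c d9 86) = 9742
m3: inner = H(41 58 0f 44 44 36 2a 62) = be 34; tag = H(2b 32 65 2e 2e 5c be 34) = 7cf0 ← matches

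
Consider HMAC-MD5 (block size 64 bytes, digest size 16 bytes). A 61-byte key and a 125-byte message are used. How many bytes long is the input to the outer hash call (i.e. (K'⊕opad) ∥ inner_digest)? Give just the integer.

Key is 61 ≤ 64 bytes, zero-padded: |K'| = 64.
Outer input = (K'⊕opad) ∥ H(inner) → 64 + 16 = 80 bytes.

80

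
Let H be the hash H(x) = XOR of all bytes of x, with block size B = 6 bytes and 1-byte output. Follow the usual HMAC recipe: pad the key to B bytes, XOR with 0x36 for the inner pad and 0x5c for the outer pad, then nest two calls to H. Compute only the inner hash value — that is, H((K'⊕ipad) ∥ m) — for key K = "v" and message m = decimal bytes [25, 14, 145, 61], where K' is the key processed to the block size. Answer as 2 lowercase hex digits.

Key "v" = 76 is 1 byte ≤ B = 6; zero-pad to 6 bytes: K' = 76 00 00 00 00 00.
K' ⊕ ipad = 40 36 36 36 36 36.
Inner input = 40 36 36 36 36 36 ∥ 19 0e 91 3d.
Inner hash: XOR 40⊕36⊕36⊕36⊕36⊕36⊕19⊕0e⊕91⊕3d = cd.

cd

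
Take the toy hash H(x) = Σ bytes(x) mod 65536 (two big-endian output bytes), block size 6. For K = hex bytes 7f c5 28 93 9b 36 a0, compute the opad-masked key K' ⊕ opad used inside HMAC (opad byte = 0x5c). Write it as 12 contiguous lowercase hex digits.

5f2c5c5c5c5c

Key hex bytes 7f c5 28 93 9b 36 a0 is 7 bytes > B = 6, so hash it first: H(key) = 03 70, then zero-pad to 6 bytes: K' = 03 70 00 00 00 00.
XOR each byte with 0x5c: 03⊕5c=5f, 70⊕5c=2c, 00⊕5c=5c, 00⊕5c=5c, 00⊕5c=5c, 00⊕5c=5c.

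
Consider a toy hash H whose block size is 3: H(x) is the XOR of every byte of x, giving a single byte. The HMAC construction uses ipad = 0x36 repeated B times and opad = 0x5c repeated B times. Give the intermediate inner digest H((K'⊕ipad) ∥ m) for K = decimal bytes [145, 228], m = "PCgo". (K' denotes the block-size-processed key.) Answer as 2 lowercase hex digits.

58

Key decimal bytes [145, 228] = 91 e4 is 2 bytes ≤ B = 3; zero-pad to 3 bytes: K' = 91 e4 00.
K' ⊕ ipad = a7 d2 36.
Inner input = a7 d2 36 ∥ 50 43 67 6f.
Inner hash: XOR a7⊕d2⊕36⊕50⊕43⊕67⊕6f = 58.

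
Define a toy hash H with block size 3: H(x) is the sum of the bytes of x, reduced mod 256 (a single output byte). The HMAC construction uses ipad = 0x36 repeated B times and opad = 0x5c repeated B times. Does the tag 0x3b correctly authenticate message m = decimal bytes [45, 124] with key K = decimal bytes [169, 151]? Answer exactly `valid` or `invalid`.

Key decimal bytes [169, 151] = a9 97 is 2 bytes ≤ B = 3; zero-pad to 3 bytes: K' = a9 97 00.
K' ⊕ ipad = 9f a1 36; K' ⊕ opad = f5 cb 5c.
Inner hash: sum = 159+161+54+45+124 = 543; mod 256 = 31 → 1f.
Outer hash (recomputed tag): sum = 245+203+92+31 = 571; mod 256 = 59 → 3b.
Recomputed tag = 3b; claimed = 3b → match.

valid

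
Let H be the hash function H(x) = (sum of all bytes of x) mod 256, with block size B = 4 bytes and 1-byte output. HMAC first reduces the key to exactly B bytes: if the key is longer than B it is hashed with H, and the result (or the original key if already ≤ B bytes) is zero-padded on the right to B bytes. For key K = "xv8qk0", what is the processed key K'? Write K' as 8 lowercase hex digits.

|K| = 6 > B = 4, so first hash the key.
H(K): sum = 120+118+56+113+107+48 = 562; mod 256 = 50 → 32.
Zero-pad H(K) = 32 to 4 bytes: K' = 32 00 00 00.

32000000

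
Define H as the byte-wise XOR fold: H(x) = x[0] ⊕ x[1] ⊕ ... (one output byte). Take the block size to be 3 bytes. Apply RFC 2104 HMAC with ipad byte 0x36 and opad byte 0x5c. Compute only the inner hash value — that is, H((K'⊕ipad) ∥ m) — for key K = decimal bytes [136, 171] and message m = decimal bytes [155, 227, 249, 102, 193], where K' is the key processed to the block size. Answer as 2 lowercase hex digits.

33

Key decimal bytes [136, 171] = 88 ab is 2 bytes ≤ B = 3; zero-pad to 3 bytes: K' = 88 ab 00.
K' ⊕ ipad = be 9d 36.
Inner input = be 9d 36 ∥ 9b e3 f9 66 c1.
Inner hash: XOR be⊕9d⊕36⊕9b⊕e3⊕f9⊕66⊕c1 = 33.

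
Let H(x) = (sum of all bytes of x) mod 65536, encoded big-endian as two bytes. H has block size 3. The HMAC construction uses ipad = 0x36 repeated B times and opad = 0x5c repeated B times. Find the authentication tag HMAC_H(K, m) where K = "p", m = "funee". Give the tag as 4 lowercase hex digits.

Key "p" = 70 is 1 byte ≤ B = 3; zero-pad to 3 bytes: K' = 70 00 00.
K' ⊕ ipad = 46 36 36.  K' ⊕ opad = 2c 5c 5c.
Inner input = (K'⊕ipad) ∥ m = 46 36 36 ∥ 66 75 6e 65 65.
Inner hash: sum = 70+54+54+102+117+110+101+101 = 709 → 02 c5.
Outer input = (K'⊕opad) ∥ inner = 2c 5c 5c ∥ 02 c5.
Outer hash (tag): sum = 44+92+92+2+197 = 427 → 01 ab.

01ab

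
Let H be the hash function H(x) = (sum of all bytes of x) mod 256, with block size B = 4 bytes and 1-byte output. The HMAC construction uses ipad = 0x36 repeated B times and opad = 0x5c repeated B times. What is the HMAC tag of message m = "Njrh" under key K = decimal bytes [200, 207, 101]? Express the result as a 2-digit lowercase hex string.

Key decimal bytes [200, 207, 101] = c8 cf 65 is 3 bytes ≤ B = 4; zero-pad to 4 bytes: K' = c8 cf 65 00.
K' ⊕ ipad = fe f9 53 36.  K' ⊕ opad = 94 93 39 5c.
Inner input = (K'⊕ipad) ∥ m = fe f9 53 36 ∥ 4e 6a 72 68.
Inner hash: sum = 254+249+83+54+78+106+114+104 = 1042; mod 256 = 18 → 12.
Outer input = (K'⊕opad) ∥ inner = 94 93 39 5c ∥ 12.
Outer hash (tag): sum = 148+147+57+92+18 = 462; mod 256 = 206 → ce.

ce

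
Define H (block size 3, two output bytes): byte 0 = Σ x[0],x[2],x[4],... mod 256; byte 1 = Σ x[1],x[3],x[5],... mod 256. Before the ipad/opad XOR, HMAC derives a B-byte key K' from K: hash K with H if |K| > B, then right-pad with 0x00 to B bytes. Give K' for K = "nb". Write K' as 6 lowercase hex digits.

6e6200

Key "nb" = 6e 62 is 2 bytes ≤ B = 3; zero-pad to 3 bytes: K' = 6e 62 00.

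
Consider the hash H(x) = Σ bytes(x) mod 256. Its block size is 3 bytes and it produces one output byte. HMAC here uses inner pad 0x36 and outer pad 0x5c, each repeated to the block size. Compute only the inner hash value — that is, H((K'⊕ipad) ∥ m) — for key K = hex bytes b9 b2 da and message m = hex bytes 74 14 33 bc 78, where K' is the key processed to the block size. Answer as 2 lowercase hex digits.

Key hex bytes b9 b2 da is exactly B = 3 bytes: K' = b9 b2 da.
K' ⊕ ipad = 8f 84 ec.
Inner input = 8f 84 ec ∥ 74 14 33 bc 78.
Inner hash: sum = 143+132+236+116+20+51+188+120 = 1006; mod 256 = 238 → ee.

ee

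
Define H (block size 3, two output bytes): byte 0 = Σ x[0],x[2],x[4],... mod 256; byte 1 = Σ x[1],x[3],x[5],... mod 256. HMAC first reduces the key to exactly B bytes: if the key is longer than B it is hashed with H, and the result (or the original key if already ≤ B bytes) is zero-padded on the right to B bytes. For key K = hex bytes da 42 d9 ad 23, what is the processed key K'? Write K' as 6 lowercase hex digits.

|K| = 5 > B = 3, so first hash the key.
H(K): even-index sum = 470 mod 256 = 214; odd-index sum = 239 mod 256 = 239 → d6 ef.
Zero-pad H(K) = d6 ef to 3 bytes: K' = d6 ef 00.

d6ef00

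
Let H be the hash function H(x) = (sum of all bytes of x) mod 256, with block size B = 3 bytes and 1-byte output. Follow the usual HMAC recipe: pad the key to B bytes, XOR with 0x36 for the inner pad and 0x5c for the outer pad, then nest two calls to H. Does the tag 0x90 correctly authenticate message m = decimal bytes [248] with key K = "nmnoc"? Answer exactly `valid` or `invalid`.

Key "nmnoc" = 6e 6d 6e 6f 63 is 5 bytes > B = 3, so hash it first: H(key) = 1b, then zero-pad to 3 bytes: K' = 1b 00 00.
K' ⊕ ipad = 2d 36 36; K' ⊕ opad = 47 5c 5c.
Inner hash: sum = 45+54+54+248 = 401; mod 256 = 145 → 91.
Outer hash (recomputed tag): sum = 71+92+92+145 = 400; mod 256 = 144 → 90.
Recomputed tag = 90; claimed = 90 → match.

valid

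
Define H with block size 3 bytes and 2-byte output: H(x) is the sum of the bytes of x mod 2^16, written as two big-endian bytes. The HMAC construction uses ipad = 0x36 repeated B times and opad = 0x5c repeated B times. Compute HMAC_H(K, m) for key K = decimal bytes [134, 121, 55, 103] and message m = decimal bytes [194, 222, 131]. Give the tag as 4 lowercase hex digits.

Key decimal bytes [134, 121, 55, 103] = 86 79 37 67 is 4 bytes > B = 3, so hash it first: H(key) = 01 9d, then zero-pad to 3 bytes: K' = 01 9d 00.
K' ⊕ ipad = 37 ab 36.  K' ⊕ opad = 5d c1 5c.
Inner input = (K'⊕ipad) ∥ m = 37 ab 36 ∥ c2 de 83.
Inner hash: sum = 55+171+54+194+222+131 = 827 → 03 3b.
Outer input = (K'⊕opad) ∥ inner = 5d c1 5c ∥ 03 3b.
Outer hash (tag): sum = 93+193+92+3+59 = 440 → 01 b8.

01b8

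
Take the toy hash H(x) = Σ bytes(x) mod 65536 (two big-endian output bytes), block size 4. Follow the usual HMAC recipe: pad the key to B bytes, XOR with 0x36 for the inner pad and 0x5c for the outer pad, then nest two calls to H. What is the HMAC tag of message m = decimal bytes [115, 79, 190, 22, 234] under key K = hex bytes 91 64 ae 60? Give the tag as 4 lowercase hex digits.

029e

Key hex bytes 91 64 ae 60 is exactly B = 4 bytes: K' = 91 64 ae 60.
K' ⊕ ipad = a7 52 98 56.  K' ⊕ opad = cd 38 f2 3c.
Inner input = (K'⊕ipad) ∥ m = a7 52 98 56 ∥ 73 4f be 16 ea.
Inner hash: sum = 167+82+152+86+115+79+190+22+234 = 1127 → 04 67.
Outer input = (K'⊕opad) ∥ inner = cd 38 f2 3c ∥ 04 67.
Outer hash (tag): sum = 205+56+242+60+4+103 = 670 → 02 9e.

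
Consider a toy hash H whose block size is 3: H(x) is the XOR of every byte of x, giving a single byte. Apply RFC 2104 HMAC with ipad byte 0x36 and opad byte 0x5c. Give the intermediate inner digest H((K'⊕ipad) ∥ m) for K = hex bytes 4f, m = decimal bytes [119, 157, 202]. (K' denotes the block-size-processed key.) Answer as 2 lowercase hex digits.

59

Key hex bytes 4f is 1 byte ≤ B = 3; zero-pad to 3 bytes: K' = 4f 00 00.
K' ⊕ ipad = 79 36 36.
Inner input = 79 36 36 ∥ 77 9d ca.
Inner hash: XOR 79⊕36⊕36⊕77⊕9d⊕ca = 59.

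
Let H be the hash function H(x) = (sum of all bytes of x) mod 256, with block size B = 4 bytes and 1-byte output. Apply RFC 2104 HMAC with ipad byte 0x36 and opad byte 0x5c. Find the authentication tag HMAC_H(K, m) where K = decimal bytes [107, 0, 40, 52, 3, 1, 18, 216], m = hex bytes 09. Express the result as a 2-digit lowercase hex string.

2b

Key decimal bytes [107, 0, 40, 52, 3, 1, 18, 216] = 6b 00 28 34 03 01 12 d8 is 8 bytes > B = 4, so hash it first: H(key) = b5, then zero-pad to 4 bytes: K' = b5 00 00 00.
K' ⊕ ipad = 83 36 36 36.  K' ⊕ opad = e9 5c 5c 5c.
Inner input = (K'⊕ipad) ∥ m = 83 36 36 36 ∥ 09.
Inner hash: sum = 131+54+54+54+9 = 302; mod 256 = 46 → 2e.
Outer input = (K'⊕opad) ∥ inner = e9 5c 5c 5c ∥ 2e.
Outer hash (tag): sum = 233+92+92+92+46 = 555; mod 256 = 43 → 2b.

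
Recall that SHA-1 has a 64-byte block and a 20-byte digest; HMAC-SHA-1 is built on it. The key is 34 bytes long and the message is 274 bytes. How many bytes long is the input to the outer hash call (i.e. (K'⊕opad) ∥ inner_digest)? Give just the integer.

84

Key is 34 ≤ 64 bytes, zero-padded: |K'| = 64.
Outer input = (K'⊕opad) ∥ H(inner) → 64 + 20 = 84 bytes.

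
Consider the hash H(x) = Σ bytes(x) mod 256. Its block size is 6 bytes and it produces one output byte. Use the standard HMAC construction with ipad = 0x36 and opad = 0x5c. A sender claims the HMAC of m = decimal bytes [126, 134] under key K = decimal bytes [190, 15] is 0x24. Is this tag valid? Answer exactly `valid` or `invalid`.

Key decimal bytes [190, 15] = be 0f is 2 bytes ≤ B = 6; zero-pad to 6 bytes: K' = be 0f 00 00 00 00.
K' ⊕ ipad = 88 39 36 36 36 36; K' ⊕ opad = e2 53 5c 5c 5c 5c.
Inner hash: sum = 136+57+54+54+54+54+126+134 = 669; mod 256 = 157 → 9d.
Outer hash (recomputed tag): sum = 226+83+92+92+92+92+157 = 834; mod 256 = 66 → 42.
Recomputed tag = 42; claimed = 24 → mismatch.

invalid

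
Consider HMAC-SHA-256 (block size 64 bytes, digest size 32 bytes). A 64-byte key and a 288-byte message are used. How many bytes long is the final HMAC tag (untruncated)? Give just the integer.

32

The tag is one SHA-256 digest: 32 bytes.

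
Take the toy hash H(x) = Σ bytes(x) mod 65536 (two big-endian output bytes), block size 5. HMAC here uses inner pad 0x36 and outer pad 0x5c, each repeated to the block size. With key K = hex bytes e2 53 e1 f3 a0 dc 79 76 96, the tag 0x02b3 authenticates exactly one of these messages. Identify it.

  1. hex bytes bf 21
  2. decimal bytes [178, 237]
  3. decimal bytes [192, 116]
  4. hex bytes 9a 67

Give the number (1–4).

Key hex bytes e2 53 e1 f3 a0 dc 79 76 96 is 9 bytes > B = 5, so hash it first: H(key) = 06 0a, then zero-pad to 5 bytes: K' = 06 0a 00 00 00.
K' ⊕ ipad = 30 3c 36 36 36; K' ⊕ opad = 5a 56 5c 5c 5c.
m1: inner = H(30 3c 36 36 36 bf 21) = 01 ee; tag = H(5a 56 5c 5c 5c 01 ee) = 02b3 ← matches
m2: inner = H(30 3c 36 36 36 b2 ed) = 02 ad; tag = H(5a 56 5c 5c 5c 02 ad) = 0273
m3: inner = H(30 3c 36 36 36 c0 74) = 02 42; tag = H(5a 56 5c 5c 5c 02 42) = 0208
m4: inner = H(30 3c 36 36 36 9a 67) = 02 0f; tag = H(5a 56 5c 5c 5c 02 0f) = 01d5

1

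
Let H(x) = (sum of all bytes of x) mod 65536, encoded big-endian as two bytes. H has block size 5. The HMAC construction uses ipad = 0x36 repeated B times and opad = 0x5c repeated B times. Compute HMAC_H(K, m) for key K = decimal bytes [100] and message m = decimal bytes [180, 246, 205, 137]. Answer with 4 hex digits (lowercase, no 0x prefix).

01d6

Key decimal bytes [100] = 64 is 1 byte ≤ B = 5; zero-pad to 5 bytes: K' = 64 00 00 00 00.
K' ⊕ ipad = 52 36 36 36 36.  K' ⊕ opad = 38 5c 5c 5c 5c.
Inner input = (K'⊕ipad) ∥ m = 52 36 36 36 36 ∥ b4 f6 cd 89.
Inner hash: sum = 82+54+54+54+54+180+246+205+137 = 1066 → 04 2a.
Outer input = (K'⊕opad) ∥ inner = 38 5c 5c 5c 5c ∥ 04 2a.
Outer hash (tag): sum = 56+92+92+92+92+4+42 = 470 → 01 d6.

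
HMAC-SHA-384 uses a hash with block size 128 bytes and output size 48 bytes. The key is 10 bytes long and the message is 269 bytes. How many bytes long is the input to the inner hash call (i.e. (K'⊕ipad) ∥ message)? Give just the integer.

397

Key is 10 ≤ 128 bytes, zero-padded: |K'| = 128.
Inner input = (K'⊕ipad) ∥ m → 128 + 269 = 397 bytes.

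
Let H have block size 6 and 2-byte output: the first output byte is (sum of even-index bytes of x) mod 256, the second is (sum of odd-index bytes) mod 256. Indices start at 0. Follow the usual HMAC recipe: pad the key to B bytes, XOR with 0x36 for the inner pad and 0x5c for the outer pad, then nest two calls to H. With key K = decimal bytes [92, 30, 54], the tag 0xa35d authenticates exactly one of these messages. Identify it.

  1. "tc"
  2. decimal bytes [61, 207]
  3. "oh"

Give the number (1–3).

2

Key decimal bytes [92, 30, 54] = 5c 1e 36 is 3 bytes ≤ B = 6; zero-pad to 6 bytes: K' = 5c 1e 36 00 00 00.
K' ⊕ ipad = 6a 28 00 36 36 36; K' ⊕ opad = 00 42 6a 5c 5c 5c.
m1: inner = H(6a 28 00 36 36 36 74 63) = 14 f7; tag = H(00 42 6a 5c 5c 5c 14 f7) = daf1
m2: inner = H(6a 28 00 36 36 36 3d cf) = dd 63; tag = H(00 42 6a 5c 5c 5c dd 63) = a35d ← matches
m3: inner = H(6a 28 00 36 36 36 6f 68) = 0f fc; tag = H(00 42 6a 5c 5c 5c 0f fc) = d5f6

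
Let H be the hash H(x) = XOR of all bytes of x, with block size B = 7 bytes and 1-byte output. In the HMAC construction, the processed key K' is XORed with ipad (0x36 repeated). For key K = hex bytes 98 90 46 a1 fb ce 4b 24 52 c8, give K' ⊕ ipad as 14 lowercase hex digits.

Key hex bytes 98 90 46 a1 fb ce 4b 24 52 c8 is 10 bytes > B = 7, so hash it first: H(key) = 2f, then zero-pad to 7 bytes: K' = 2f 00 00 00 00 00 00.
XOR each byte with 0x36: 2f⊕36=19, 00⊕36=36, 00⊕36=36, 00⊕36=36, 00⊕36=36, 00⊕36=36, 00⊕36=36.

19363636363636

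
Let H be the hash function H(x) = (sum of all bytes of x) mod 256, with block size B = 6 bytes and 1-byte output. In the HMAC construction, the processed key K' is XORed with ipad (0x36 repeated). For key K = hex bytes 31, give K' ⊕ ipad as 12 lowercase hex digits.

Key hex bytes 31 is 1 byte ≤ B = 6; zero-pad to 6 bytes: K' = 31 00 00 00 00 00.
XOR each byte with 0x36: 31⊕36=07, 00⊕36=36, 00⊕36=36, 00⊕36=36, 00⊕36=36, 00⊕36=36.

073636363636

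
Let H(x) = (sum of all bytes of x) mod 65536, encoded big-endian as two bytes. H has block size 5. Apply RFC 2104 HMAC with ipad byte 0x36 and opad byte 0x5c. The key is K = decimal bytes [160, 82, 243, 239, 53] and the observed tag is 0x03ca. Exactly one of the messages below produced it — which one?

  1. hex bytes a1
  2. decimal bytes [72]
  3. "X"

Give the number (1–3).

Key decimal bytes [160, 82, 243, 239, 53] = a0 52 f3 ef 35 is exactly B = 5 bytes: K' = a0 52 f3 ef 35.
K' ⊕ ipad = 96 64 c5 d9 03; K' ⊕ opad = fc 0e af b3 69.
m1: inner = H(96 64 c5 d9 03 a1) = 03 3c; tag = H(fc 0e af b3 69 03 3c) = 0314
m2: inner = H(96 64 c5 d9 03 48) = 02 e3; tag = H(fc 0e af b3 69 02 e3) = 03ba
m3: inner = H(96 64 c5 d9 03 58) = 02 f3; tag = H(fc 0e af b3 69 02 f3) = 03ca ← matches

3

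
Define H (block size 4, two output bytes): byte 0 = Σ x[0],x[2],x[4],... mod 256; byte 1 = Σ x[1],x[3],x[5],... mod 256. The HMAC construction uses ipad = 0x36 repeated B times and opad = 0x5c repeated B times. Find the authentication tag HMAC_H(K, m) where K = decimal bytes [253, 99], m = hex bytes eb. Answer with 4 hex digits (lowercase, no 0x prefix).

e926

Key decimal bytes [253, 99] = fd 63 is 2 bytes ≤ B = 4; zero-pad to 4 bytes: K' = fd 63 00 00.
K' ⊕ ipad = cb 55 36 36.  K' ⊕ opad = a1 3f 5c 5c.
Inner input = (K'⊕ipad) ∥ m = cb 55 36 36 ∥ eb.
Inner hash: even-index sum = 492 mod 256 = 236; odd-index sum = 139 mod 256 = 139 → ec 8b.
Outer input = (K'⊕opad) ∥ inner = a1 3f 5c 5c ∥ ec 8b.
Outer hash (tag): even-index sum = 489 mod 256 = 233; odd-index sum = 294 mod 256 = 38 → e9 26.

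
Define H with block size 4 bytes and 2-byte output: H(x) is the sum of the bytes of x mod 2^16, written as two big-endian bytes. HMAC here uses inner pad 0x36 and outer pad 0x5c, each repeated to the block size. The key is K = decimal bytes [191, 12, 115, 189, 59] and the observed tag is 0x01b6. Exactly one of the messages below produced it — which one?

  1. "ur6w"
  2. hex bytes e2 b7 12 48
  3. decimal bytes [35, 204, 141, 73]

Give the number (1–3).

Key decimal bytes [191, 12, 115, 189, 59] = bf 0c 73 bd 3b is 5 bytes > B = 4, so hash it first: H(key) = 02 36, then zero-pad to 4 bytes: K' = 02 36 00 00.
K' ⊕ ipad = 34 00 36 36; K' ⊕ opad = 5e 6a 5c 5c.
m1: inner = H(34 00 36 36 75 72 36 77) = 02 34; tag = H(5e 6a 5c 5c 02 34) = 01b6 ← matches
m2: inner = H(34 00 36 36 e2 b7 12 48) = 02 93; tag = H(5e 6a 5c 5c 02 93) = 0215
m3: inner = H(34 00 36 36 23 cc 8d 49) = 02 65; tag = H(5e 6a 5c 5c 02 65) = 01e7

1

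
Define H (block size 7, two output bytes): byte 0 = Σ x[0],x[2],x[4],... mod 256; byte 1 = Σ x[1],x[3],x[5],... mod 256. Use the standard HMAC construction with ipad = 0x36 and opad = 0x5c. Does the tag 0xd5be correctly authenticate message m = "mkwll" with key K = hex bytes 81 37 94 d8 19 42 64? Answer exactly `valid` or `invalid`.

Key hex bytes 81 37 94 d8 19 42 64 is exactly B = 7 bytes: K' = 81 37 94 d8 19 42 64.
K' ⊕ ipad = b7 01 a2 ee 2f 74 52; K' ⊕ opad = dd 6b c8 84 45 1e 38.
Inner hash: even-index sum = 689 mod 256 = 177; odd-index sum = 691 mod 256 = 179 → b1 b3.
Outer hash (recomputed tag): even-index sum = 725 mod 256 = 213; odd-index sum = 446 mod 256 = 190 → d5 be.
Recomputed tag = d5be; claimed = d5be → match.

valid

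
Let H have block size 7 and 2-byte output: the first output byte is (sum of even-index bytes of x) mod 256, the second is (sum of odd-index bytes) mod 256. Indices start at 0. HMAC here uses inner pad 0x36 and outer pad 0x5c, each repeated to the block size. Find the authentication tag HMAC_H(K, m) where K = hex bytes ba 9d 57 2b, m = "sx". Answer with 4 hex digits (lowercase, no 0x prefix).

1a65

Key hex bytes ba 9d 57 2b is 4 bytes ≤ B = 7; zero-pad to 7 bytes: K' = ba 9d 57 2b 00 00 00.
K' ⊕ ipad = 8c ab 61 1d 36 36 36.  K' ⊕ opad = e6 c1 0b 77 5c 5c 5c.
Inner input = (K'⊕ipad) ∥ m = 8c ab 61 1d 36 36 36 ∥ 73 78.
Inner hash: even-index sum = 465 mod 256 = 209; odd-index sum = 369 mod 256 = 113 → d1 71.
Outer input = (K'⊕opad) ∥ inner = e6 c1 0b 77 5c 5c 5c ∥ d1 71.
Outer hash (tag): even-index sum = 538 mod 256 = 26; odd-index sum = 613 mod 256 = 101 → 1a 65.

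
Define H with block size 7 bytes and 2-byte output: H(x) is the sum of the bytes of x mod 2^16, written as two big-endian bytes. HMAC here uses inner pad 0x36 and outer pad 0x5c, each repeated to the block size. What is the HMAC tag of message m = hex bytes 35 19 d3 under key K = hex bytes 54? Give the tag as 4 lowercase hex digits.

Key hex bytes 54 is 1 byte ≤ B = 7; zero-pad to 7 bytes: K' = 54 00 00 00 00 00 00.
K' ⊕ ipad = 62 36 36 36 36 36 36.  K' ⊕ opad = 08 5c 5c 5c 5c 5c 5c.
Inner input = (K'⊕ipad) ∥ m = 62 36 36 36 36 36 36 ∥ 35 19 d3.
Inner hash: sum = 98+54+54+54+54+54+54+53+25+211 = 711 → 02 c7.
Outer input = (K'⊕opad) ∥ inner = 08 5c 5c 5c 5c 5c 5c ∥ 02 c7.
Outer hash (tag): sum = 8+92+92+92+92+92+92+2+199 = 761 → 02 f9.

02f9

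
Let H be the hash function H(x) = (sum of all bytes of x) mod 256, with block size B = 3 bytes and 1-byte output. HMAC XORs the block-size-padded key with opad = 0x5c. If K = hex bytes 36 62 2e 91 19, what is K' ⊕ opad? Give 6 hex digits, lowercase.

2c5c5c

Key hex bytes 36 62 2e 91 19 is 5 bytes > B = 3, so hash it first: H(key) = 70, then zero-pad to 3 bytes: K' = 70 00 00.
XOR each byte with 0x5c: 70⊕5c=2c, 00⊕5c=5c, 00⊕5c=5c.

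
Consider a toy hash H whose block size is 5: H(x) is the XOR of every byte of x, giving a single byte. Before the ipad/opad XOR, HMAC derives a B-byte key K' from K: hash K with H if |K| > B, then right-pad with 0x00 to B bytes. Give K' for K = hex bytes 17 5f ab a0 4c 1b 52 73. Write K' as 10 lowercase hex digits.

3500000000

|K| = 8 > B = 5, so first hash the key.
H(K): XOR 17⊕5f⊕ab⊕a0⊕4c⊕1b⊕52⊕73 = 35.
Zero-pad H(K) = 35 to 5 bytes: K' = 35 00 00 00 00.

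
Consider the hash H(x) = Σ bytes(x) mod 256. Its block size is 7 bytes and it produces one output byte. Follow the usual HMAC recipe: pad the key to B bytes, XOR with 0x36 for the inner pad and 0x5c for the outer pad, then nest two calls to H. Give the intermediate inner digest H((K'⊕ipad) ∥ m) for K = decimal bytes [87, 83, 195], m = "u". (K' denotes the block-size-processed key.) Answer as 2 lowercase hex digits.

08

Key decimal bytes [87, 83, 195] = 57 53 c3 is 3 bytes ≤ B = 7; zero-pad to 7 bytes: K' = 57 53 c3 00 00 00 00.
K' ⊕ ipad = 61 65 f5 36 36 36 36.
Inner input = 61 65 f5 36 36 36 36 ∥ 75.
Inner hash: sum = 97+101+245+54+54+54+54+117 = 776; mod 256 = 8 → 08.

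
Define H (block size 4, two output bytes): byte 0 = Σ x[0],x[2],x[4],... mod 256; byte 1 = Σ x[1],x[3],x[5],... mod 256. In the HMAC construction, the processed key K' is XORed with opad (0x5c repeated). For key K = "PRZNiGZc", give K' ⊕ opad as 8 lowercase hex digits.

Key "PRZNiGZc" = 50 52 5a 4e 69 47 5a 63 is 8 bytes > B = 4, so hash it first: H(key) = 6d 4a, then zero-pad to 4 bytes: K' = 6d 4a 00 00.
XOR each byte with 0x5c: 6d⊕5c=31, 4a⊕5c=16, 00⊕5c=5c, 00⊕5c=5c.

31165c5c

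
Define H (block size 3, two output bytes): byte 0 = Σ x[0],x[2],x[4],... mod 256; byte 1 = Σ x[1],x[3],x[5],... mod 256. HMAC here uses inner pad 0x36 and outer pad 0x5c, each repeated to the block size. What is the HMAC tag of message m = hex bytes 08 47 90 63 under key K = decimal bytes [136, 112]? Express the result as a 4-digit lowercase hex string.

0eca

Key decimal bytes [136, 112] = 88 70 is 2 bytes ≤ B = 3; zero-pad to 3 bytes: K' = 88 70 00.
K' ⊕ ipad = be 46 36.  K' ⊕ opad = d4 2c 5c.
Inner input = (K'⊕ipad) ∥ m = be 46 36 ∥ 08 47 90 63.
Inner hash: even-index sum = 414 mod 256 = 158; odd-index sum = 222 mod 256 = 222 → 9e de.
Outer input = (K'⊕opad) ∥ inner = d4 2c 5c ∥ 9e de.
Outer hash (tag): even-index sum = 526 mod 256 = 14; odd-index sum = 202 mod 256 = 202 → 0e ca.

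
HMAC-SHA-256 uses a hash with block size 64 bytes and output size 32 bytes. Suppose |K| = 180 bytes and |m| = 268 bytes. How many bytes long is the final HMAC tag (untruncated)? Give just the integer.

The tag is one SHA-256 digest: 32 bytes.

32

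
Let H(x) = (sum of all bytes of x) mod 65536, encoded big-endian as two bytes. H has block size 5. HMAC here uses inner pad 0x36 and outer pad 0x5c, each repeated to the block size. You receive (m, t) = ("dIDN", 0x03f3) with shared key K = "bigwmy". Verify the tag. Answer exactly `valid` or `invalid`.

invalid

Key "bigwmy" = 62 69 67 77 6d 79 is 6 bytes > B = 5, so hash it first: H(key) = 02 8f, then zero-pad to 5 bytes: K' = 02 8f 00 00 00.
K' ⊕ ipad = 34 b9 36 36 36; K' ⊕ opad = 5e d3 5c 5c 5c.
Inner hash: sum = 52+185+54+54+54+100+73+68+78 = 718 → 02 ce.
Outer hash (recomputed tag): sum = 94+211+92+92+92+2+206 = 789 → 03 15.
Recomputed tag = 0315; claimed = 03f3 → mismatch.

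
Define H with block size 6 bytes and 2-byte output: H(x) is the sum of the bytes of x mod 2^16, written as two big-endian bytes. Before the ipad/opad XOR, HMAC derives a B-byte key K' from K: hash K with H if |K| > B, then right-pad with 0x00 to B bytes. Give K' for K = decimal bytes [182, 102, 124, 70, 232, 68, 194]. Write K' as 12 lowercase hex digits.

|K| = 7 > B = 6, so first hash the key.
H(K): sum = 182+102+124+70+232+68+194 = 972 → 03 cc.
Zero-pad H(K) = 03 cc to 6 bytes: K' = 03 cc 00 00 00 00.

03cc00000000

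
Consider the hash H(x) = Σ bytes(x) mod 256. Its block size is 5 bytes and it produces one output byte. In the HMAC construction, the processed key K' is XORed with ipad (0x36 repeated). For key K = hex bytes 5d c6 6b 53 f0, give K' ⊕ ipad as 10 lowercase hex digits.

Key hex bytes 5d c6 6b 53 f0 is exactly B = 5 bytes: K' = 5d c6 6b 53 f0.
XOR each byte with 0x36: 5d⊕36=6b, c6⊕36=f0, 6b⊕36=5d, 53⊕36=65, f0⊕36=c6.

6bf05d65c6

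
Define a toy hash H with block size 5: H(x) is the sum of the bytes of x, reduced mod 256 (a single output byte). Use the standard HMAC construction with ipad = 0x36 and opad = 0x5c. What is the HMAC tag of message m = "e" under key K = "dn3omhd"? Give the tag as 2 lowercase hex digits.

39

Key "dn3omhd" = 64 6e 33 6f 6d 68 64 is 7 bytes > B = 5, so hash it first: H(key) = ad, then zero-pad to 5 bytes: K' = ad 00 00 00 00.
K' ⊕ ipad = 9b 36 36 36 36.  K' ⊕ opad = f1 5c 5c 5c 5c.
Inner input = (K'⊕ipad) ∥ m = 9b 36 36 36 36 ∥ 65.
Inner hash: sum = 155+54+54+54+54+101 = 472; mod 256 = 216 → d8.
Outer input = (K'⊕opad) ∥ inner = f1 5c 5c 5c 5c ∥ d8.
Outer hash (tag): sum = 241+92+92+92+92+216 = 825; mod 256 = 57 → 39.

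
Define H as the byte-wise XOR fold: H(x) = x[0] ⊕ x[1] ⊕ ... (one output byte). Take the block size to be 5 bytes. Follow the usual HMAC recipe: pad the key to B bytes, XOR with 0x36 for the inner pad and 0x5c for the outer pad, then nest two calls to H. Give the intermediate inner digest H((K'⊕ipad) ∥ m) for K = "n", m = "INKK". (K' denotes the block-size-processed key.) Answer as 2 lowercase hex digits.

5f

Key "n" = 6e is 1 byte ≤ B = 5; zero-pad to 5 bytes: K' = 6e 00 00 00 00.
K' ⊕ ipad = 58 36 36 36 36.
Inner input = 58 36 36 36 36 ∥ 49 4e 4b 4b.
Inner hash: XOR 58⊕36⊕36⊕36⊕36⊕49⊕4e⊕4b⊕4b = 5f.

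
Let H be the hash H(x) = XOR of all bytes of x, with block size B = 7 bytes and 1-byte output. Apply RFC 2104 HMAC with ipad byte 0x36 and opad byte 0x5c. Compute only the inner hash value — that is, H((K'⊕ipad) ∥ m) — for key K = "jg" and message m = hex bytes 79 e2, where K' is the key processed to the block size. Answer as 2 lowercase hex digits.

Key "jg" = 6a 67 is 2 bytes ≤ B = 7; zero-pad to 7 bytes: K' = 6a 67 00 00 00 00 00.
K' ⊕ ipad = 5c 51 36 36 36 36 36.
Inner input = 5c 51 36 36 36 36 36 ∥ 79 e2.
Inner hash: XOR 5c⊕51⊕36⊕36⊕36⊕36⊕36⊕79⊕e2 = a0.

a0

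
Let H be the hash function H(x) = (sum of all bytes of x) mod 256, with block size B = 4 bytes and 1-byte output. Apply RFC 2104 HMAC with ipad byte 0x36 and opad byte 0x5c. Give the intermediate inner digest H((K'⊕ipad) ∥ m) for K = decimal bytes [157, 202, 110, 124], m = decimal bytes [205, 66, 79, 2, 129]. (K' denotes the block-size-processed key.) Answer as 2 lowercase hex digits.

Key decimal bytes [157, 202, 110, 124] = 9d ca 6e 7c is exactly B = 4 bytes: K' = 9d ca 6e 7c.
K' ⊕ ipad = ab fc 58 4a.
Inner input = ab fc 58 4a ∥ cd 42 4f 02 81.
Inner hash: sum = 171+252+88+74+205+66+79+2+129 = 1066; mod 256 = 42 → 2a.

2a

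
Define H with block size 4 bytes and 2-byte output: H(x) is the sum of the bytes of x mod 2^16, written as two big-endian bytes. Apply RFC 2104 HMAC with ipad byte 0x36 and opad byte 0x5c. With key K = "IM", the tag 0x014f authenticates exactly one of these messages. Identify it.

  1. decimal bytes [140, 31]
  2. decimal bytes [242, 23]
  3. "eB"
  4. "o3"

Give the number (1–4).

2

Key "IM" = 49 4d is 2 bytes ≤ B = 4; zero-pad to 4 bytes: K' = 49 4d 00 00.
K' ⊕ ipad = 7f 7b 36 36; K' ⊕ opad = 15 11 5c 5c.
m1: inner = H(7f 7b 36 36 8c 1f) = 02 11; tag = H(15 11 5c 5c 02 11) = 00f1
m2: inner = H(7f 7b 36 36 f2 17) = 02 6f; tag = H(15 11 5c 5c 02 6f) = 014f ← matches
m3: inner = H(7f 7b 36 36 65 42) = 02 0d; tag = H(15 11 5c 5c 02 0d) = 00ed
m4: inner = H(7f 7b 36 36 6f 33) = 02 08; tag = H(15 11 5c 5c 02 08) = 00e8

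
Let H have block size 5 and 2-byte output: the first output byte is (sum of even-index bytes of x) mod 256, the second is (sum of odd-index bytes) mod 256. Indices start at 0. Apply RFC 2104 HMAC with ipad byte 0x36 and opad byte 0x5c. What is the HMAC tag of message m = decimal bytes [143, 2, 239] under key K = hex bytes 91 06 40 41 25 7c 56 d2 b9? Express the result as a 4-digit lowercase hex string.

Key hex bytes 91 06 40 41 25 7c 56 d2 b9 is 9 bytes > B = 5, so hash it first: H(key) = 05 95, then zero-pad to 5 bytes: K' = 05 95 00 00 00.
K' ⊕ ipad = 33 a3 36 36 36.  K' ⊕ opad = 59 c9 5c 5c 5c.
Inner input = (K'⊕ipad) ∥ m = 33 a3 36 36 36 ∥ 8f 02 ef.
Inner hash: even-index sum = 161 mod 256 = 161; odd-index sum = 599 mod 256 = 87 → a1 57.
Outer input = (K'⊕opad) ∥ inner = 59 c9 5c 5c 5c ∥ a1 57.
Outer hash (tag): even-index sum = 360 mod 256 = 104; odd-index sum = 454 mod 256 = 198 → 68 c6.

68c6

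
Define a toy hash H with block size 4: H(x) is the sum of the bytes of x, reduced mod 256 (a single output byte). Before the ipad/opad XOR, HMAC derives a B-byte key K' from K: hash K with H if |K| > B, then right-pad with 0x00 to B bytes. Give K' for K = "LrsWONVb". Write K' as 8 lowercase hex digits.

|K| = 8 > B = 4, so first hash the key.
H(K): sum = 76+114+115+87+79+78+86+98 = 733; mod 256 = 221 → dd.
Zero-pad H(K) = dd to 4 bytes: K' = dd 00 00 00.

dd000000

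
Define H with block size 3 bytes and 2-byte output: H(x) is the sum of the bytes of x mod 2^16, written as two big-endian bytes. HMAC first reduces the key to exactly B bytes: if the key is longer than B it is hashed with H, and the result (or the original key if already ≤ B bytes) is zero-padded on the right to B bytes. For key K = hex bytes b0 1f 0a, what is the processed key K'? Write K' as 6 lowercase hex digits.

Key hex bytes b0 1f 0a is exactly B = 3 bytes: K' = b0 1f 0a.

b01f0a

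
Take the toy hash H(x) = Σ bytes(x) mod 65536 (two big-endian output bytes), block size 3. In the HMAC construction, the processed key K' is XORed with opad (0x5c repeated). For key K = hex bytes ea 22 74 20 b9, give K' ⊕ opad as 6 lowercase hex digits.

Key hex bytes ea 22 74 20 b9 is 5 bytes > B = 3, so hash it first: H(key) = 02 59, then zero-pad to 3 bytes: K' = 02 59 00.
XOR each byte with 0x5c: 02⊕5c=5e, 59⊕5c=05, 00⊕5c=5c.

5e055c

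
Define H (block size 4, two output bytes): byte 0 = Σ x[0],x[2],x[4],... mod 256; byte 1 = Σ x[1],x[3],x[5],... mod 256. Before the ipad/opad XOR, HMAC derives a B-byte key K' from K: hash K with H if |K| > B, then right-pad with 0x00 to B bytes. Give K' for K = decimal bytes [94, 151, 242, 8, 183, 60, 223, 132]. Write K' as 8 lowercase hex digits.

|K| = 8 > B = 4, so first hash the key.
H(K): even-index sum = 742 mod 256 = 230; odd-index sum = 351 mod 256 = 95 → e6 5f.
Zero-pad H(K) = e6 5f to 4 bytes: K' = e6 5f 00 00.

e65f0000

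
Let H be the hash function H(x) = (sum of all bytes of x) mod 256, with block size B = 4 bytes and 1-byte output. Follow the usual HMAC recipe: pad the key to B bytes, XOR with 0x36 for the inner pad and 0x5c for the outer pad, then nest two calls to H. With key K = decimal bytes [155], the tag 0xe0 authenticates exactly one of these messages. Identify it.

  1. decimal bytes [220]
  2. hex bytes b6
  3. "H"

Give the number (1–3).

2

Key decimal bytes [155] = 9b is 1 byte ≤ B = 4; zero-pad to 4 bytes: K' = 9b 00 00 00.
K' ⊕ ipad = ad 36 36 36; K' ⊕ opad = c7 5c 5c 5c.
m1: inner = H(ad 36 36 36 dc) = 2b; tag = H(c7 5c 5c 5c 2b) = 06
m2: inner = H(ad 36 36 36 b6) = 05; tag = H(c7 5c 5c 5c 05) = e0 ← matches
m3: inner = H(ad 36 36 36 48) = 97; tag = H(c7 5c 5c 5c 97) = 72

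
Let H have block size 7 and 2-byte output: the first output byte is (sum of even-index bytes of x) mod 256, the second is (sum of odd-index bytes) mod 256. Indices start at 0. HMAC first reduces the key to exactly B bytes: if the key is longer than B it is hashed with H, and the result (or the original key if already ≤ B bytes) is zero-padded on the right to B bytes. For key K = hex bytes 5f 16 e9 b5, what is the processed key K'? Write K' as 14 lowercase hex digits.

5f16e9b5000000

Key hex bytes 5f 16 e9 b5 is 4 bytes ≤ B = 7; zero-pad to 7 bytes: K' = 5f 16 e9 b5 00 00 00.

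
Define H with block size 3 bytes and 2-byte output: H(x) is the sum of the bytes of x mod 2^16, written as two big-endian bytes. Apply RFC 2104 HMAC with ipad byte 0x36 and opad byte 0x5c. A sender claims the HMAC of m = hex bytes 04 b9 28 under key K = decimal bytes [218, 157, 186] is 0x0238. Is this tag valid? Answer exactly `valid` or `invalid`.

valid

Key decimal bytes [218, 157, 186] = da 9d ba is exactly B = 3 bytes: K' = da 9d ba.
K' ⊕ ipad = ec ab 8c; K' ⊕ opad = 86 c1 e6.
Inner hash: sum = 236+171+140+4+185+40 = 776 → 03 08.
Outer hash (recomputed tag): sum = 134+193+230+3+8 = 568 → 02 38.
Recomputed tag = 0238; claimed = 0238 → match.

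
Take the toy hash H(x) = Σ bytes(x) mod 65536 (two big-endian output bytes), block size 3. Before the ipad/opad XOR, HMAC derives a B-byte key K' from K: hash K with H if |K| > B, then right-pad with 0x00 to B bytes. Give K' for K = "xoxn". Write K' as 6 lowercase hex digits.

|K| = 4 > B = 3, so first hash the key.
H(K): sum = 120+111+120+110 = 461 → 01 cd.
Zero-pad H(K) = 01 cd to 3 bytes: K' = 01 cd 00.

01cd00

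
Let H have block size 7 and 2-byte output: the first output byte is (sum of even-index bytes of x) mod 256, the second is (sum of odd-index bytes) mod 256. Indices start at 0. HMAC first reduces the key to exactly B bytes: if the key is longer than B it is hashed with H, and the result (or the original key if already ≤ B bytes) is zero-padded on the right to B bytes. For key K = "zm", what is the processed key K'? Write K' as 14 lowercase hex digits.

7a6d0000000000

Key "zm" = 7a 6d is 2 bytes ≤ B = 7; zero-pad to 7 bytes: K' = 7a 6d 00 00 00 00 00.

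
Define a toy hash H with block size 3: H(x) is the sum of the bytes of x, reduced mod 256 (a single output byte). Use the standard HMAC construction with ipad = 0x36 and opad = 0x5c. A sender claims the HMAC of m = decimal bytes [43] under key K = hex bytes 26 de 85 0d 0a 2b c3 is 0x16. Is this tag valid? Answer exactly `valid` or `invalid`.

invalid

Key hex bytes 26 de 85 0d 0a 2b c3 is 7 bytes > B = 3, so hash it first: H(key) = 8e, then zero-pad to 3 bytes: K' = 8e 00 00.
K' ⊕ ipad = b8 36 36; K' ⊕ opad = d2 5c 5c.
Inner hash: sum = 184+54+54+43 = 335; mod 256 = 79 → 4f.
Outer hash (recomputed tag): sum = 210+92+92+79 = 473; mod 256 = 217 → d9.
Recomputed tag = d9; claimed = 16 → mismatch.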